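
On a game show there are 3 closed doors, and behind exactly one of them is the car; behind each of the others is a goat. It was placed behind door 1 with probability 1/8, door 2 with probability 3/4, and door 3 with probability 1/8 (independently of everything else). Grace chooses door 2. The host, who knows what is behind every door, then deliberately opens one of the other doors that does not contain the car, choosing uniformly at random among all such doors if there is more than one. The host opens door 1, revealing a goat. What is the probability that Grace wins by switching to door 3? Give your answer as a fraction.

1/4

Condition on the true location of the car.
If it is behind door 1 (prior 1/8): the host opened door 1, so this case is ruled out; weight (1/8)·0 = 0.
If it is behind door 2 (prior 3/4): the host has 2 equally likely choices, so probability 1/2; weight (3/4)·(1/2) = 3/8.
If it is behind door 3 (prior 1/8): the host has no choice, probability 1; weight (1/8)·1 = 1/8.
The weights sum to 1/2.
So P(the car behind door 3 | the host opened door 1) = (1/8) / (1/2) = 1/4.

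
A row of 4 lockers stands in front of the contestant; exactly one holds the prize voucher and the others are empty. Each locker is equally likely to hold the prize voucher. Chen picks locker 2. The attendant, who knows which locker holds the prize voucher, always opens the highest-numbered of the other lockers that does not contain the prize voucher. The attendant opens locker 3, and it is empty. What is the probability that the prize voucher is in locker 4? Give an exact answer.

1

Condition on the true location of the prize voucher.
If it is in either of lockers 1 and 2 (prior 1/4 each): the attendant would have opened locker 4 instead, probability 0; weight (1/4)·0 = 0 each.
If it is in locker 3 (prior 1/4): the attendant opened locker 3, so this case is ruled out; weight (1/4)·0 = 0.
If it is in locker 4 (prior 1/4): locker 3 is the highest-numbered option available, probability 1; weight (1/4)·1 = 1/4.
The weights sum to 1/4.
So P(the prize voucher in locker 4 | the attendant opened locker 3) = (1/4) / (1/4) = 1.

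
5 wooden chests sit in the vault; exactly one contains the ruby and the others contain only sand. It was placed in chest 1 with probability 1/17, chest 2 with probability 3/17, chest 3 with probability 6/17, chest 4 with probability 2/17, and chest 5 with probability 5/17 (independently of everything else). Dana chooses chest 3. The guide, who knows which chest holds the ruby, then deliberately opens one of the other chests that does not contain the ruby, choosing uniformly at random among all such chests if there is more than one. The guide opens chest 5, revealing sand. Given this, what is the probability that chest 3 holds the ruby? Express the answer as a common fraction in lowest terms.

3/7

Consider each possible location of the ruby in turn.
If it is in chest 1 (prior 1/17): the guide has 3 equally likely choices, so probability 1/3; weight (1/17)·(1/3) = 1/51.
If it is in chest 2 (prior 3/17): the guide has 3 equally likely choices, so probability 1/3; weight (3/17)·(1/3) = 1/17.
If it is in chest 3 (prior 6/17): the guide has 4 equally likely choices, so probability 1/4; weight (6/17)·(1/4) = 3/34.
If it is in chest 4 (prior 2/17): the guide has 3 equally likely choices, so probability 1/3; weight (2/17)·(1/3) = 2/51.
If it is in chest 5 (prior 5/17): the guide opened chest 5, so this case is ruled out; weight (5/17)·0 = 0.
The weights sum to 7/34.
So P(the ruby in chest 3 | the guide opened chest 5) = (3/34) / (7/34) = 3/7.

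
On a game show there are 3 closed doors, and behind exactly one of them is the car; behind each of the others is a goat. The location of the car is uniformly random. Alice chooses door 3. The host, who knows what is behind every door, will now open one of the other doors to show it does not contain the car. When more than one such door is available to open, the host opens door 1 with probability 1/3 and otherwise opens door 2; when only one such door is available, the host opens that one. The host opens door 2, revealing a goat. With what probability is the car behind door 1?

Apply Bayes' rule, conditioning on where the car actually is.
If it is behind door 1 (prior 1/3): only door 2 is available, probability 1; weight (1/3)·1 = 1/3.
If it is behind door 2 (prior 1/3): the host opened door 2, so this case is ruled out; weight (1/3)·0 = 0.
If it is behind door 3 (prior 1/3): door 1 is available but not opened, probability 2/3; weight (1/3)·(2/3) = 2/9.
The weights sum to 5/9.
So P(the car behind door 1 | the host opened door 2) = (1/3) / (5/9) = 3/5.

3/5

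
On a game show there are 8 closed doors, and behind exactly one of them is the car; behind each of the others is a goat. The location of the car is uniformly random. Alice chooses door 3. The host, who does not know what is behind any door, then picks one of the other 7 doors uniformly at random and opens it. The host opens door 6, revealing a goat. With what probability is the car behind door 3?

1/7

Consider each possible location of the car in turn.
If it is behind any of doors 1, 2, 3, 4, 5, 7, and 8 (prior 1/8 each): the host picks door 6 with probability 1/7 regardless, and it is not the prize; weight (1/8)·(1/7) = 1/56 each.
If it is behind door 6 (prior 1/8): the host opened door 6, so this case is ruled out; weight (1/8)·0 = 0.
The weights sum to 1/8.
So P(the car behind door 3 | the host opened door 6) = (1/56) / (1/8) = 1/7.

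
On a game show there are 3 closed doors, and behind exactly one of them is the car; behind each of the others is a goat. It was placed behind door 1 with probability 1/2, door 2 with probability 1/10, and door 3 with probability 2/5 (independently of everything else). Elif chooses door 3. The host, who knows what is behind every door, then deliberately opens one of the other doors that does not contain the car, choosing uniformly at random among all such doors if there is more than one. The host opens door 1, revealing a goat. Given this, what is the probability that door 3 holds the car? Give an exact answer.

2/3

Consider each possible location of the car in turn.
If it is behind door 1 (prior 1/2): the host opened door 1, so this case is ruled out; weight (1/2)·0 = 0.
If it is behind door 2 (prior 1/10): the host has no choice, probability 1; weight (1/10)·1 = 1/10.
If it is behind door 3 (prior 2/5): the host has 2 equally likely choices, so probability 1/2; weight (2/5)·(1/2) = 1/5.
The weights sum to 3/10.
So P(the car behind door 3 | the host opened door 1) = (1/5) / (3/10) = 2/3.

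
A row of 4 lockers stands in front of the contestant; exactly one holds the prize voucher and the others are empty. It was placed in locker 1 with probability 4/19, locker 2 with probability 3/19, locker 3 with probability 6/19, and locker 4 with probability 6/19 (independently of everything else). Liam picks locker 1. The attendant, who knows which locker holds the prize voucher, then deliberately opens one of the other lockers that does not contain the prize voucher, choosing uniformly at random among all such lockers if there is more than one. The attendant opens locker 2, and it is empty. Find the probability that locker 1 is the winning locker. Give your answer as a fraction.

Condition on the true location of the prize voucher.
If it is in locker 1 (prior 4/19): the attendant has 3 equally likely choices, so probability 1/3; weight (4/19)·(1/3) = 4/57.
If it is in locker 2 (prior 3/19): the attendant opened locker 2, so this case is ruled out; weight (3/19)·0 = 0.
If it is in either of lockers 3 and 4 (prior 6/19 each): the attendant has 2 equally likely choices, so probability 1/2; weight (6/19)·(1/2) = 3/19 each.
The weights sum to 22/57.
So P(the prize voucher in locker 1 | the attendant opened locker 2) = (4/57) / (22/57) = 2/11.

2/11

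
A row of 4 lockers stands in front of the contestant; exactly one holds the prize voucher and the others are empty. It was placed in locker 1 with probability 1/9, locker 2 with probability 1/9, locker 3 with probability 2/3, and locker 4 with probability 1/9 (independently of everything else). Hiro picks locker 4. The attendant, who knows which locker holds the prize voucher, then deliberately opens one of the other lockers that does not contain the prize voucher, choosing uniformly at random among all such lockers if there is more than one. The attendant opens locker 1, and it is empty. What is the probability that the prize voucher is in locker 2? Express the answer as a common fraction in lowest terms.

Apply Bayes' rule, conditioning on where the prize voucher actually is.
If it is in locker 1 (prior 1/9): the attendant opened locker 1, so this case is ruled out; weight (1/9)·0 = 0.
If it is in locker 2 (prior 1/9): the attendant has 2 equally likely choices, so probability 1/2; weight (1/9)·(1/2) = 1/18.
If it is in locker 3 (prior 2/3): the attendant has 2 equally likely choices, so probability 1/2; weight (2/3)·(1/2) = 1/3.
If it is in locker 4 (prior 1/9): the attendant has 3 equally likely choices, so probability 1/3; weight (1/9)·(1/3) = 1/27.
The weights sum to 23/54.
So P(the prize voucher in locker 2 | the attendant opened locker 1) = (1/18) / (23/54) = 3/23.

3/23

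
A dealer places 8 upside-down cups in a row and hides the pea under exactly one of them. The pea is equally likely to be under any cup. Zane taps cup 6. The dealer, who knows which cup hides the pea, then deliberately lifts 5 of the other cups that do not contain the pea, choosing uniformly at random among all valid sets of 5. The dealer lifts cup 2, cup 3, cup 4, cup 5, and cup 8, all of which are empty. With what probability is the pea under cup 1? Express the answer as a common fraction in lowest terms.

Consider each possible location of the pea in turn.
If it is under either of cups 1 and 7 (prior 1/8 each): the dealer has 6 equally likely choices, so probability 1/6; weight (1/8)·(1/6) = 1/48 each.
If it is under any of cups 2, 3, 4, 5, and 8 (prior 1/8 each): that cup was opened and seen not to hold the prize — ruled out; weight (1/8)·0 = 0 each.
If it is under cup 6 (prior 1/8): the dealer has 21 equally likely choices, so probability 1/21; weight (1/8)·(1/21) = 1/168.
The weights sum to 1/21.
So P(the pea under cup 1 | the dealer opened cup 2, cup 3, cup 4, cup 5, and cup 8) = (1/48) / (1/21) = 7/16.

7/16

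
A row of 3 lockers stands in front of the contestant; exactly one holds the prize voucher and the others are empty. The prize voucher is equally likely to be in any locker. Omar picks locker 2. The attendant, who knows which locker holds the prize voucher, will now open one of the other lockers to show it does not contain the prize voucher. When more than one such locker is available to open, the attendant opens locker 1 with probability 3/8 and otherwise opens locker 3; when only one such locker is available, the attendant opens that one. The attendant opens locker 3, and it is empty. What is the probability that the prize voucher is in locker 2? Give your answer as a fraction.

5/13

Consider each possible location of the prize voucher in turn.
If it is in locker 1 (prior 1/3): only locker 3 is available, probability 1; weight (1/3)·1 = 1/3.
If it is in locker 2 (prior 1/3): locker 1 is available but not opened, probability 5/8; weight (1/3)·(5/8) = 5/24.
If it is in locker 3 (prior 1/3): the attendant opened locker 3, so this case is ruled out; weight (1/3)·0 = 0.
The weights sum to 13/24.
So P(the prize voucher in locker 2 | the attendant opened locker 3) = (5/24) / (13/24) = 5/13.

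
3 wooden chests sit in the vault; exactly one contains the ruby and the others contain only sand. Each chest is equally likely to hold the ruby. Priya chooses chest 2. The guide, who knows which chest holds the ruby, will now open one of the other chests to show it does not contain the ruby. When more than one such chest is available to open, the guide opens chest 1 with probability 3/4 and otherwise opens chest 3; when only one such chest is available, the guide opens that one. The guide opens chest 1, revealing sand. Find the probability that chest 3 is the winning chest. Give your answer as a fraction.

Consider each possible location of the ruby in turn.
If it is in chest 1 (prior 1/3): the guide opened chest 1, so this case is ruled out; weight (1/3)·0 = 0.
If it is in chest 2 (prior 1/3): chest 1 is available, opened with probability 3/4; weight (1/3)·(3/4) = 1/4.
If it is in chest 3 (prior 1/3): only chest 1 is available, probability 1; weight (1/3)·1 = 1/3.
The weights sum to 7/12.
So P(the ruby in chest 3 | the guide opened chest 1) = (1/3) / (7/12) = 4/7.

4/7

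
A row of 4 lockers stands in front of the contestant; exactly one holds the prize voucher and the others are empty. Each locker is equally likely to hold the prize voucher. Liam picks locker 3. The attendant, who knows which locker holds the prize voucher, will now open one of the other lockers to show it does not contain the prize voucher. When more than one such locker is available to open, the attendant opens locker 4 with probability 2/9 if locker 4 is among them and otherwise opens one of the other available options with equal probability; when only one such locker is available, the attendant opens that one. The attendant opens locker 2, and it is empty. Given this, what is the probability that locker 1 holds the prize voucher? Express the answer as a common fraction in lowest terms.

Condition on the true location of the prize voucher.
If it is in locker 1 (prior 1/4): locker 4 is available but not opened, probability 7/9; weight (1/4)·(7/9) = 7/36.
If it is in locker 2 (prior 1/4): the attendant opened locker 2, so this case is ruled out; weight (1/4)·0 = 0.
If it is in locker 3 (prior 1/4): locker 4 is available but not opened; locker 2 gets probability (1 − 2/9)/2 = 7/18; weight (1/4)·(7/18) = 7/72.
If it is in locker 4 (prior 1/4): locker 4 holds the prize so is unavailable; the attendant chooses uniformly among the 2 others, probability 1/2; weight (1/4)·(1/2) = 1/8.
The weights sum to 5/12.
So P(the prize voucher in locker 1 | the attendant opened locker 2) = (7/36) / (5/12) = 7/15.

7/15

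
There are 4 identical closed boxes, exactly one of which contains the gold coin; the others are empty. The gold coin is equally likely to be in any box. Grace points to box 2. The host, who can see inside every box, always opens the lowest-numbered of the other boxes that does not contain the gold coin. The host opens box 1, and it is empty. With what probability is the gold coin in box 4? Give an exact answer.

1/3

Apply Bayes' rule, conditioning on where the gold coin actually is.
If it is in box 1 (prior 1/4): the host opened box 1, so this case is ruled out; weight (1/4)·0 = 0.
If it is in any of boxes 2, 3, and 4 (prior 1/4 each): box 1 is the lowest-numbered option available, probability 1; weight (1/4)·1 = 1/4 each.
The weights sum to 3/4.
So P(the gold coin in box 4 | the host opened box 1) = (1/4) / (3/4) = 1/3.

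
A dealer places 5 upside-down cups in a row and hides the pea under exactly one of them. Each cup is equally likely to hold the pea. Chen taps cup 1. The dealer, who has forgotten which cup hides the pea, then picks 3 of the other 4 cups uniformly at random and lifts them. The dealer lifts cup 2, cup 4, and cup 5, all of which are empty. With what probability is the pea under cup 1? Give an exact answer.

Because the dealer chose which cups to lift without knowing where the pea is, the choice is independent of the prize location. Learning that none of the 3 opened cups holds the pea simply rules out those 3 locations and leaves the remaining 2 cups still equally likely by symmetry.
So P(the pea under cup 1) = 1/2.

1/2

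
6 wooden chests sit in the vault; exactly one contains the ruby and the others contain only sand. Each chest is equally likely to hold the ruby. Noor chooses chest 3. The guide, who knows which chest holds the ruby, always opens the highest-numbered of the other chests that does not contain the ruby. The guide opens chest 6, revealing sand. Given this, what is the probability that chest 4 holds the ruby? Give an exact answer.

Condition on the true location of the ruby.
If it is in any of chests 1, 2, 3, 4, and 5 (prior 1/6 each): chest 6 is the highest-numbered option available, probability 1; weight (1/6)·1 = 1/6 each.
If it is in chest 6 (prior 1/6): the guide opened chest 6, so this case is ruled out; weight (1/6)·0 = 0.
The weights sum to 5/6.
So P(the ruby in chest 4 | the guide opened chest 6) = (1/6) / (5/6) = 1/5.

1/5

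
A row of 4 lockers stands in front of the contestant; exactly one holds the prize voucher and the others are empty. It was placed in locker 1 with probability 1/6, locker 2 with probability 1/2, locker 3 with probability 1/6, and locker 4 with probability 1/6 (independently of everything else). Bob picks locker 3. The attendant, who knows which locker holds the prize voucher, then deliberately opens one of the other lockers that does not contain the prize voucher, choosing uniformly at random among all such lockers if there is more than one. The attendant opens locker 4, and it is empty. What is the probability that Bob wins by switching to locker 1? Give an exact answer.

Consider each possible location of the prize voucher in turn.
If it is in locker 1 (prior 1/6): the attendant has 2 equally likely choices, so probability 1/2; weight (1/6)·(1/2) = 1/12.
If it is in locker 2 (prior 1/2): the attendant has 2 equally likely choices, so probability 1/2; weight (1/2)·(1/2) = 1/4.
If it is in locker 3 (prior 1/6): the attendant has 3 equally likely choices, so probability 1/3; weight (1/6)·(1/3) = 1/18.
If it is in locker 4 (prior 1/6): the attendant opened locker 4, so this case is ruled out; weight (1/6)·0 = 0.
The weights sum to 7/18.
So P(the prize voucher in locker 1 | the attendant opened locker 4) = (1/12) / (7/18) = 3/14.

3/14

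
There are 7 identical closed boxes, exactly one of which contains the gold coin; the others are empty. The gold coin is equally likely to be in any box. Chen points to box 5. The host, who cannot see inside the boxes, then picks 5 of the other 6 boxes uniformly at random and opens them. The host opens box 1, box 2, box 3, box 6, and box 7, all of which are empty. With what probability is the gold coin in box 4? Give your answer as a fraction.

Apply Bayes' rule, conditioning on where the gold coin actually is.
If it is in any of boxes 1, 2, 3, 6, and 7 (prior 1/7 each): that box was opened and seen not to hold the prize — ruled out; weight (1/7)·0 = 0 each.
If it is in either of boxes 4 and 5 (prior 1/7 each): the host picks exactly this set with probability 1/6 regardless, and none is the prize; weight (1/7)·(1/6) = 1/42 each.
The weights sum to 1/21.
So P(the gold coin in box 4 | the host opened box 1, box 2, box 3, box 6, and box 7) = (1/42) / (1/21) = 1/2.

1/2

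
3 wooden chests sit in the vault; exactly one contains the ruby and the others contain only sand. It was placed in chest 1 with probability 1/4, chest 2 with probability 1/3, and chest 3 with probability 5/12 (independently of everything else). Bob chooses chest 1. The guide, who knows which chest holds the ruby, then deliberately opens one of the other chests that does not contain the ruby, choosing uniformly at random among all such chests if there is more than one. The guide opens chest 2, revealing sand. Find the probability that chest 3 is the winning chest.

Consider each possible location of the ruby in turn.
If it is in chest 1 (prior 1/4): the guide has 2 equally likely choices, so probability 1/2; weight (1/4)·(1/2) = 1/8.
If it is in chest 2 (prior 1/3): the guide opened chest 2, so this case is ruled out; weight (1/3)·0 = 0.
If it is in chest 3 (prior 5/12): the guide has no choice, probability 1; weight (5/12)·1 = 5/12.
The weights sum to 13/24.
So P(the ruby in chest 3 | the guide opened chest 2) = (5/12) / (13/24) = 10/13.

10/13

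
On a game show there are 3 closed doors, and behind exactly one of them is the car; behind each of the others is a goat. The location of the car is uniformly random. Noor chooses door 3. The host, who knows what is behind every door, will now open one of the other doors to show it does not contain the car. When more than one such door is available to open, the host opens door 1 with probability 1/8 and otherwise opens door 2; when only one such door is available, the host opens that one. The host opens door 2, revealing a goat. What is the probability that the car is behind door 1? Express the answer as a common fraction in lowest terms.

Apply Bayes' rule, conditioning on where the car actually is.
If it is behind door 1 (prior 1/3): only door 2 is available, probability 1; weight (1/3)·1 = 1/3.
If it is behind door 2 (prior 1/3): the host opened door 2, so this case is ruled out; weight (1/3)·0 = 0.
If it is behind door 3 (prior 1/3): door 1 is available but not opened, probability 7/8; weight (1/3)·(7/8) = 7/24.
The weights sum to 5/8.
So P(the car behind door 1 | the host opened door 2) = (1/3) / (5/8) = 8/15.

8/15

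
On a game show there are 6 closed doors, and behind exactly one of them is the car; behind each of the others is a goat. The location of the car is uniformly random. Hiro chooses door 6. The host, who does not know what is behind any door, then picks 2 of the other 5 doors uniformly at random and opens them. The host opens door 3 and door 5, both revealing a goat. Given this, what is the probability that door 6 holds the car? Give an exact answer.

Apply Bayes' rule, conditioning on where the car actually is.
If it is behind any of doors 1, 2, 4, and 6 (prior 1/6 each): the host picks exactly this set with probability 1/10 regardless, and none is the prize; weight (1/6)·(1/10) = 1/60 each.
If it is behind either of doors 3 and 5 (prior 1/6 each): that door was opened and seen not to hold the prize — ruled out; weight (1/6)·0 = 0 each.
The weights sum to 1/15.
So P(the car behind door 6 | the host opened door 3 and door 5) = (1/60) / (1/15) = 1/4.

1/4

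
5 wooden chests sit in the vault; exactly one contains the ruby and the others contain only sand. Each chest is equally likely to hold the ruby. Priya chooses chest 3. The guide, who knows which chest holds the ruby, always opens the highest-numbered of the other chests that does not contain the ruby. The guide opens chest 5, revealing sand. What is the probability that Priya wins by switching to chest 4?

Condition on the true location of the ruby.
If it is in any of chests 1, 2, 3, and 4 (prior 1/5 each): chest 5 is the highest-numbered option available, probability 1; weight (1/5)·1 = 1/5 each.
If it is in chest 5 (prior 1/5): the guide opened chest 5, so this case is ruled out; weight (1/5)·0 = 0.
The weights sum to 4/5.
So P(the ruby in chest 4 | the guide opened chest 5) = (1/5) / (4/5) = 1/4.

1/4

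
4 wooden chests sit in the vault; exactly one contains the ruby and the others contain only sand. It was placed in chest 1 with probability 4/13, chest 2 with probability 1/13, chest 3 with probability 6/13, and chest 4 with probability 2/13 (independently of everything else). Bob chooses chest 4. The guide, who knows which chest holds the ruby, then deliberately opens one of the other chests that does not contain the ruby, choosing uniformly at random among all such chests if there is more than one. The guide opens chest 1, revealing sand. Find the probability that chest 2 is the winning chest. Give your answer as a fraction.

Condition on the true location of the ruby.
If it is in chest 1 (prior 4/13): the guide opened chest 1, so this case is ruled out; weight (4/13)·0 = 0.
If it is in chest 2 (prior 1/13): the guide has 2 equally likely choices, so probability 1/2; weight (1/13)·(1/2) = 1/26.
If it is in chest 3 (prior 6/13): the guide has 2 equally likely choices, so probability 1/2; weight (6/13)·(1/2) = 3/13.
If it is in chest 4 (prior 2/13): the guide has 3 equally likely choices, so probability 1/3; weight (2/13)·(1/3) = 2/39.
The weights sum to 25/78.
So P(the ruby in chest 2 | the guide opened chest 1) = (1/26) / (25/78) = 3/25.

3/25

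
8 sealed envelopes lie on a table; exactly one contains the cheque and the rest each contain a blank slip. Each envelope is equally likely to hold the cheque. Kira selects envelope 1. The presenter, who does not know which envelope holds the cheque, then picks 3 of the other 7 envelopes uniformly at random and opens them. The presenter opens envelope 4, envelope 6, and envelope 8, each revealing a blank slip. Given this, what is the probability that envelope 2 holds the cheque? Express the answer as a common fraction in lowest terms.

1/5

Because the presenter chose which envelopes to open without knowing where the cheque is, the choice is independent of the prize location. Learning that none of the 3 opened envelopes holds the cheque simply rules out those 3 locations and leaves the remaining 5 envelopes still equally likely by symmetry.
So P(the cheque in envelope 2) = 1/5.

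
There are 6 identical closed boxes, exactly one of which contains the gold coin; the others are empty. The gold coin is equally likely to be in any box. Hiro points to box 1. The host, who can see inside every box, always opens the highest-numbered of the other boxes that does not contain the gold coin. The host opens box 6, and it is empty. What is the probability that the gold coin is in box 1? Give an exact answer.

Apply Bayes' rule, conditioning on where the gold coin actually is.
If it is in any of boxes 1, 2, 3, 4, and 5 (prior 1/6 each): box 6 is the highest-numbered option available, probability 1; weight (1/6)·1 = 1/6 each.
If it is in box 6 (prior 1/6): the host opened box 6, so this case is ruled out; weight (1/6)·0 = 0.
The weights sum to 5/6.
So P(the gold coin in box 1 | the host opened box 6) = (1/6) / (5/6) = 1/5.

1/5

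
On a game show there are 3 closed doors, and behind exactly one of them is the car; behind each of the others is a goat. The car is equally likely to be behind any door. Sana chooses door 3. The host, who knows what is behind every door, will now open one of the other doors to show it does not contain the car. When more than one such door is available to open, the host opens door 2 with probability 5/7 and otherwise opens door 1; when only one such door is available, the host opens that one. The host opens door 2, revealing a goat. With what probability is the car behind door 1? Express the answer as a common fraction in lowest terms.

7/12

Apply Bayes' rule, conditioning on where the car actually is.
If it is behind door 1 (prior 1/3): only door 2 is available, probability 1; weight (1/3)·1 = 1/3.
If it is behind door 2 (prior 1/3): the host opened door 2, so this case is ruled out; weight (1/3)·0 = 0.
If it is behind door 3 (prior 1/3): door 2 is available, opened with probability 5/7; weight (1/3)·(5/7) = 5/21.
The weights sum to 4/7.
So P(the car behind door 1 | the host opened door 2) = (1/3) / (4/7) = 7/12.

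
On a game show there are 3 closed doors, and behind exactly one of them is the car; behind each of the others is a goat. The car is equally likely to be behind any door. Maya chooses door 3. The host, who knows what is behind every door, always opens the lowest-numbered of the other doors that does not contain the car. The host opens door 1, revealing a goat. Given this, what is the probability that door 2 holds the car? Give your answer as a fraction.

Condition on the true location of the car.
If it is behind door 1 (prior 1/3): the host opened door 1, so this case is ruled out; weight (1/3)·0 = 0.
If it is behind either of doors 2 and 3 (prior 1/3 each): door 1 is the lowest-numbered option available, probability 1; weight (1/3)·1 = 1/3 each.
The weights sum to 2/3.
So P(the car behind door 2 | the host opened door 1) = (1/3) / (2/3) = 1/2.

1/2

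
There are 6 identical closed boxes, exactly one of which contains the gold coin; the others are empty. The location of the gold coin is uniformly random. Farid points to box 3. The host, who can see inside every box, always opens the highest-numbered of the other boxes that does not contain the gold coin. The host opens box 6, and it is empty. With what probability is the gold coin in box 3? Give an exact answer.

1/5

Consider each possible location of the gold coin in turn.
If it is in any of boxes 1, 2, 3, 4, and 5 (prior 1/6 each): box 6 is the highest-numbered option available, probability 1; weight (1/6)·1 = 1/6 each.
If it is in box 6 (prior 1/6): the host opened box 6, so this case is ruled out; weight (1/6)·0 = 0.
The weights sum to 5/6.
So P(the gold coin in box 3 | the host opened box 6) = (1/6) / (5/6) = 1/5.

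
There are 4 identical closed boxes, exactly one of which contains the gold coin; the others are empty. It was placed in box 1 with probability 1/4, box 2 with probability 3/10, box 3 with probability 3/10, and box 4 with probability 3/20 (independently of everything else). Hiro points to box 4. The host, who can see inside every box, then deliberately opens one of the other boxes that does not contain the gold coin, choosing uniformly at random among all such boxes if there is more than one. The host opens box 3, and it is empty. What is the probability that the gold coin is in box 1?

Consider each possible location of the gold coin in turn.
If it is in box 1 (prior 1/4): the host has 2 equally likely choices, so probability 1/2; weight (1/4)·(1/2) = 1/8.
If it is in box 2 (prior 3/10): the host has 2 equally likely choices, so probability 1/2; weight (3/10)·(1/2) = 3/20.
If it is in box 3 (prior 3/10): the host opened box 3, so this case is ruled out; weight (3/10)·0 = 0.
If it is in box 4 (prior 3/20): the host has 3 equally likely choices, so probability 1/3; weight (3/20)·(1/3) = 1/20.
The weights sum to 13/40.
So P(the gold coin in box 1 | the host opened box 3) = (1/8) / (13/40) = 5/13.

5/13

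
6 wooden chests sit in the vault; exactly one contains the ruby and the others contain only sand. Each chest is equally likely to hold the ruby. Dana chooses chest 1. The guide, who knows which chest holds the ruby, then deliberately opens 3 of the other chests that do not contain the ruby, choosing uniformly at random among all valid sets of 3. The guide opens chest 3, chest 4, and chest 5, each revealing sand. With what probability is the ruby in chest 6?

Apply Bayes' rule, conditioning on where the ruby actually is.
If it is in chest 1 (prior 1/6): the guide has 10 equally likely choices, so probability 1/10; weight (1/6)·(1/10) = 1/60.
If it is in either of chests 2 and 6 (prior 1/6 each): the guide has 4 equally likely choices, so probability 1/4; weight (1/6)·(1/4) = 1/24 each.
If it is in any of chests 3, 4, and 5 (prior 1/6 each): that chest was opened and seen not to hold the prize — ruled out; weight (1/6)·0 = 0 each.
The weights sum to 1/10.
So P(the ruby in chest 6 | the guide opened chest 3, chest 4, and chest 5) = (1/24) / (1/10) = 5/12.

5/12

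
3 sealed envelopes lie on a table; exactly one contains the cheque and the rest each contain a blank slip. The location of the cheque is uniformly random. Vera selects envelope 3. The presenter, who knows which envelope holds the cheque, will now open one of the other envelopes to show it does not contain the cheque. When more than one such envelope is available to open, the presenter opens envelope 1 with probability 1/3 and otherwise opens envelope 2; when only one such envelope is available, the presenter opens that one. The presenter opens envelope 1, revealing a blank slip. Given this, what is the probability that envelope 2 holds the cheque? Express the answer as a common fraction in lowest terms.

Condition on the true location of the cheque.
If it is in envelope 1 (prior 1/3): the presenter opened envelope 1, so this case is ruled out; weight (1/3)·0 = 0.
If it is in envelope 2 (prior 1/3): only envelope 1 is available, probability 1; weight (1/3)·1 = 1/3.
If it is in envelope 3 (prior 1/3): envelope 1 is available, opened with probability 1/3; weight (1/3)·(1/3) = 1/9.
The weights sum to 4/9.
So P(the cheque in envelope 2 | the presenter opened envelope 1) = (1/3) / (4/9) = 3/4.

3/4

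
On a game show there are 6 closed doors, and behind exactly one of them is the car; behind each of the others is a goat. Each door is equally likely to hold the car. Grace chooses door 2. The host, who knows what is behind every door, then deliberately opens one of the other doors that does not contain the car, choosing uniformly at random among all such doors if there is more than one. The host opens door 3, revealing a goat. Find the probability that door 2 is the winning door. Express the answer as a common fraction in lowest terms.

Condition on the true location of the car.
If it is behind any of doors 1, 4, 5, and 6 (prior 1/6 each): the host has 4 equally likely choices, so probability 1/4; weight (1/6)·(1/4) = 1/24 each.
If it is behind door 2 (prior 1/6): the host has 5 equally likely choices, so probability 1/5; weight (1/6)·(1/5) = 1/30.
If it is behind door 3 (prior 1/6): the host opened door 3, so this case is ruled out; weight (1/6)·0 = 0.
The weights sum to 1/5.
So P(the car behind door 2 | the host opened door 3) = (1/30) / (1/5) = 1/6.

1/6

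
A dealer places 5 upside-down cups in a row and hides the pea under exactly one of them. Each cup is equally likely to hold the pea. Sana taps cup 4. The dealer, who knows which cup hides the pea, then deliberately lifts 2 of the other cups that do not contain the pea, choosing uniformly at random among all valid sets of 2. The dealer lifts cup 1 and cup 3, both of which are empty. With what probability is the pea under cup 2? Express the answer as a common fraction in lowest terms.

Consider each possible location of the pea in turn.
If it is under either of cups 1 and 3 (prior 1/5 each): that cup was opened and seen not to hold the prize — ruled out; weight (1/5)·0 = 0 each.
If it is under either of cups 2 and 5 (prior 1/5 each): the dealer has 3 equally likely choices, so probability 1/3; weight (1/5)·(1/3) = 1/15 each.
If it is under cup 4 (prior 1/5): the dealer has 6 equally likely choices, so probability 1/6; weight (1/5)·(1/6) = 1/30.
The weights sum to 1/6.
So P(the pea under cup 2 | the dealer opened cup 1 and cup 3) = (1/15) / (1/6) = 2/5.

2/5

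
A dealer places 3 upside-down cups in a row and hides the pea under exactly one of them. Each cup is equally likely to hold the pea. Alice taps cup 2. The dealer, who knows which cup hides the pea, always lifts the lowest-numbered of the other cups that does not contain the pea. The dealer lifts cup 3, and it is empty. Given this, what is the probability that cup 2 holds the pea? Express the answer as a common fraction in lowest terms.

Condition on the true location of the pea.
If it is under cup 1 (prior 1/3): cup 3 is the lowest-numbered option available, probability 1; weight (1/3)·1 = 1/3.
If it is under cup 2 (prior 1/3): the dealer would have opened cup 1 instead, probability 0; weight (1/3)·0 = 0.
If it is under cup 3 (prior 1/3): the dealer opened cup 3, so this case is ruled out; weight (1/3)·0 = 0.
The weights sum to 1/3.
So P(the pea under cup 2 | the dealer opened cup 3) = 0 / (1/3) = 0.

0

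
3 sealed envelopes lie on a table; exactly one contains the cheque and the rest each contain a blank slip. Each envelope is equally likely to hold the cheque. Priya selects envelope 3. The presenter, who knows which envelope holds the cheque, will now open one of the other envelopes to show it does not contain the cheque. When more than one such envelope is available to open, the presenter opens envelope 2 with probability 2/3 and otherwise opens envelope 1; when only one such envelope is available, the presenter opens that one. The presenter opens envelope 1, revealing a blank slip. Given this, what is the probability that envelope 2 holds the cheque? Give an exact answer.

3/4

Apply Bayes' rule, conditioning on where the cheque actually is.
If it is in envelope 1 (prior 1/3): the presenter opened envelope 1, so this case is ruled out; weight (1/3)·0 = 0.
If it is in envelope 2 (prior 1/3): only envelope 1 is available, probability 1; weight (1/3)·1 = 1/3.
If it is in envelope 3 (prior 1/3): envelope 2 is available but not opened, probability 1/3; weight (1/3)·(1/3) = 1/9.
The weights sum to 4/9.
So P(the cheque in envelope 2 | the presenter opened envelope 1) = (1/3) / (4/9) = 3/4.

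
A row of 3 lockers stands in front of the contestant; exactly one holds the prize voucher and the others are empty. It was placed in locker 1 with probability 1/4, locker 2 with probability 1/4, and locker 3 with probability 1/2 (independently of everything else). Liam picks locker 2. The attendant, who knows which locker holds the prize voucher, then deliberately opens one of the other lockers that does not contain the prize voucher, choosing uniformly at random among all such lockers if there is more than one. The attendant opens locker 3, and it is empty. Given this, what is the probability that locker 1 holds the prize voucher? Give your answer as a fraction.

Condition on the true location of the prize voucher.
If it is in locker 1 (prior 1/4): the attendant has no choice, probability 1; weight (1/4)·1 = 1/4.
If it is in locker 2 (prior 1/4): the attendant has 2 equally likely choices, so probability 1/2; weight (1/4)·(1/2) = 1/8.
If it is in locker 3 (prior 1/2): the attendant opened locker 3, so this case is ruled out; weight (1/2)·0 = 0.
The weights sum to 3/8.
So P(the prize voucher in locker 1 | the attendant opened locker 3) = (1/4) / (3/8) = 2/3.

2/3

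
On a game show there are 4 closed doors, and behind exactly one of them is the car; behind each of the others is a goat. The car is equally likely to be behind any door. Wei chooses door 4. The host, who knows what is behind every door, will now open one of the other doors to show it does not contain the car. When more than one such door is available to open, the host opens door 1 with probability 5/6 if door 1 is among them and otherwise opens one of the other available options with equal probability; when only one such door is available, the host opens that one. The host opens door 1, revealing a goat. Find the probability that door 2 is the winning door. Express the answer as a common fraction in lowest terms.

Consider each possible location of the car in turn.
If it is behind door 1 (prior 1/4): the host opened door 1, so this case is ruled out; weight (1/4)·0 = 0.
If it is behind any of doors 2, 3, and 4 (prior 1/4 each): door 1 is available, opened with probability 5/6; weight (1/4)·(5/6) = 5/24 each.
The weights sum to 5/8.
So P(the car behind door 2 | the host opened door 1) = (5/24) / (5/8) = 1/3.

1/3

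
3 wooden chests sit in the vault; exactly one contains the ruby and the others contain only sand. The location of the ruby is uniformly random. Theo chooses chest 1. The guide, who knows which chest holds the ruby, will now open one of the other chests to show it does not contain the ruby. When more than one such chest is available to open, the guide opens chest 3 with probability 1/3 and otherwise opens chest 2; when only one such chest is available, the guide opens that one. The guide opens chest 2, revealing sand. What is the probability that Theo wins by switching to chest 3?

3/5

Consider each possible location of the ruby in turn.
If it is in chest 1 (prior 1/3): chest 3 is available but not opened, probability 2/3; weight (1/3)·(2/3) = 2/9.
If it is in chest 2 (prior 1/3): the guide opened chest 2, so this case is ruled out; weight (1/3)·0 = 0.
If it is in chest 3 (prior 1/3): only chest 2 is available, probability 1; weight (1/3)·1 = 1/3.
The weights sum to 5/9.
So P(the ruby in chest 3 | the guide opened chest 2) = (1/3) / (5/9) = 3/5.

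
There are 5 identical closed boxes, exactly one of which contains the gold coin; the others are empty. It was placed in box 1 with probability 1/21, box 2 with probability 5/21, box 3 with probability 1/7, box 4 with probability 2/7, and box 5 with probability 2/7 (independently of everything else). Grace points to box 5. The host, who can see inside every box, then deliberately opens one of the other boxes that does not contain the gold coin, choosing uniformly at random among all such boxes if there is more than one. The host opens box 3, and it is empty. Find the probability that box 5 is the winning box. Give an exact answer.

3/11

Condition on the true location of the gold coin.
If it is in box 1 (prior 1/21): the host has 3 equally likely choices, so probability 1/3; weight (1/21)·(1/3) = 1/63.
If it is in box 2 (prior 5/21): the host has 3 equally likely choices, so probability 1/3; weight (5/21)·(1/3) = 5/63.
If it is in box 3 (prior 1/7): the host opened box 3, so this case is ruled out; weight (1/7)·0 = 0.
If it is in box 4 (prior 2/7): the host has 3 equally likely choices, so probability 1/3; weight (2/7)·(1/3) = 2/21.
If it is in box 5 (prior 2/7): the host has 4 equally likely choices, so probability 1/4; weight (2/7)·(1/4) = 1/14.
The weights sum to 11/42.
So P(the gold coin in box 5 | the host opened box 3) = (1/14) / (11/42) = 3/11.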